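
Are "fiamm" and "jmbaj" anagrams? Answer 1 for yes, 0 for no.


Strings: "fiamm", "jmbaj"
Sorted first:  afimm
Sorted second: abjjm
Differ at position 1: 'f' vs 'b' => not anagrams

0


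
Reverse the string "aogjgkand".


Input: aogjgkand
Reading characters right to left:
  Position 8: 'd'
  Position 7: 'n'
  Position 6: 'a'
  Position 5: 'k'
  Position 4: 'g'
  Position 3: 'j'
  Position 2: 'g'
  Position 1: 'o'
  Position 0: 'a'
Reversed: dnakgjgoa

dnakgjgoa


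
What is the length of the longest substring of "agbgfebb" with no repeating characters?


Input: "agbgfebb"
Sliding window (track last position of each char):
  Position 0 ('a'): window [0,0] length 1 -- new best
  Position 1 ('g'): window [0,1] length 2 -- new best
  Position 2 ('b'): window [0,2] length 3 -- new best
  Position 3 ('g'): repeat (last at 1), move window start to 2
  Position 3 ('g'): window [2,3] length 2
  Position 4 ('f'): window [2,4] length 3
  Position 5 ('e'): window [2,5] length 4 -- new best
  Position 6 ('b'): repeat (last at 2), move window start to 3
  Position 6 ('b'): window [3,6] length 4
  Position 7 ('b'): repeat (last at 6), move window start to 7
  Position 7 ('b'): window [7,7] length 1
Longest substring with no repeats: "bgfe" with length 4

4


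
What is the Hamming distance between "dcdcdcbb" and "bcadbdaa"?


Comparing "dcdcdcbb" and "bcadbdaa" position by position:
  Position 0: 'd' vs 'b' => differ
  Position 1: 'c' vs 'c' => same
  Position 2: 'd' vs 'a' => differ
  Position 3: 'c' vs 'd' => differ
  Position 4: 'd' vs 'b' => differ
  Position 5: 'c' vs 'd' => differ
  Position 6: 'b' vs 'a' => differ
  Position 7: 'b' vs 'a' => differ
Total differences (Hamming distance): 7

7


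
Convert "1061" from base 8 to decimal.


Input: "1061" in base 8
Positional expansion:
  Digit '1' (value 1) x 8^3 = 512
  Digit '0' (value 0) x 8^2 = 0
  Digit '6' (value 6) x 8^1 = 48
  Digit '1' (value 1) x 8^0 = 1
Sum = 561

561


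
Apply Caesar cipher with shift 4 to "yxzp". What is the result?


Caesar cipher: shift "yxzp" by 4
  'y' (pos 24) + 4 = pos 2 = 'c'
  'x' (pos 23) + 4 = pos 1 = 'b'
  'z' (pos 25) + 4 = pos 3 = 'd'
  'p' (pos 15) + 4 = pos 19 = 't'
Result: cbdt

cbdt


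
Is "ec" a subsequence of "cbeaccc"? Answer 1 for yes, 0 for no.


Check if "ec" is a subsequence of "cbeaccc"
Greedy scan:
  Position 0 ('c'): no match needed
  Position 1 ('b'): no match needed
  Position 2 ('e'): matches sub[0] = 'e'
  Position 3 ('a'): no match needed
  Position 4 ('c'): matches sub[1] = 'c'
  Position 5 ('c'): no match needed
  Position 6 ('c'): no match needed
All 2 characters matched => is a subsequence

1


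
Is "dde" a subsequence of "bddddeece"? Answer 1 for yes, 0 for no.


Check if "dde" is a subsequence of "bddddeece"
Greedy scan:
  Position 0 ('b'): no match needed
  Position 1 ('d'): matches sub[0] = 'd'
  Position 2 ('d'): matches sub[1] = 'd'
  Position 3 ('d'): no match needed
  Position 4 ('d'): no match needed
  Position 5 ('e'): matches sub[2] = 'e'
  Position 6 ('e'): no match needed
  Position 7 ('c'): no match needed
  Position 8 ('e'): no match needed
All 3 characters matched => is a subsequence

1


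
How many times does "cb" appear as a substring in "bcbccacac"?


Searching for "cb" in "bcbccacac"
Scanning each position:
  Position 0: "bc" => no
  Position 1: "cb" => MATCH
  Position 2: "bc" => no
  Position 3: "cc" => no
  Position 4: "ca" => no
  Position 5: "ac" => no
  Position 6: "ca" => no
  Position 7: "ac" => no
Total occurrences: 1

1


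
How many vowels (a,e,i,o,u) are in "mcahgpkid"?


Input: mcahgpkid
Checking each character:
  'm' at position 0: consonant
  'c' at position 1: consonant
  'a' at position 2: vowel (running total: 1)
  'h' at position 3: consonant
  'g' at position 4: consonant
  'p' at position 5: consonant
  'k' at position 6: consonant
  'i' at position 7: vowel (running total: 2)
  'd' at position 8: consonant
Total vowels: 2

2


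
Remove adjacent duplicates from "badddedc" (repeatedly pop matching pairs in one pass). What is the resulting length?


Input: badddedc
Stack-based adjacent duplicate removal:
  Read 'b': push. Stack: b
  Read 'a': push. Stack: ba
  Read 'd': push. Stack: bad
  Read 'd': matches stack top 'd' => pop. Stack: ba
  Read 'd': push. Stack: bad
  Read 'e': push. Stack: bade
  Read 'd': push. Stack: baded
  Read 'c': push. Stack: badedc
Final stack: "badedc" (length 6)

6


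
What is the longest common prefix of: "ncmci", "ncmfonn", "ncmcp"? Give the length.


Words: ncmci, ncmfonn, ncmcp
  Position 0: all 'n' => match
  Position 1: all 'c' => match
  Position 2: all 'm' => match
  Position 3: ('c', 'f', 'c') => mismatch, stop
LCP = "ncm" (length 3)

3


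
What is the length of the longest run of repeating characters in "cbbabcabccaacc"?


Input: "cbbabcabccaacc"
Scanning for longest run:
  Position 1 ('b'): new char, reset run to 1
  Position 2 ('b'): continues run of 'b', length=2
  Position 3 ('a'): new char, reset run to 1
  Position 4 ('b'): new char, reset run to 1
  Position 5 ('c'): new char, reset run to 1
  Position 6 ('a'): new char, reset run to 1
  Position 7 ('b'): new char, reset run to 1
  Position 8 ('c'): new char, reset run to 1
  Position 9 ('c'): continues run of 'c', length=2
  Position 10 ('a'): new char, reset run to 1
  Position 11 ('a'): continues run of 'a', length=2
  Position 12 ('c'): new char, reset run to 1
  Position 13 ('c'): continues run of 'c', length=2
Longest run: 'b' with length 2

2


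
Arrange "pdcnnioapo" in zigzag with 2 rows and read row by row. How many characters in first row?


Zigzag "pdcnnioapo" into 2 rows:
Placing characters:
  'p' => row 0
  'd' => row 1
  'c' => row 0
  'n' => row 1
  'n' => row 0
  'i' => row 1
  'o' => row 0
  'a' => row 1
  'p' => row 0
  'o' => row 1
Rows:
  Row 0: "pcnop"
  Row 1: "dniao"
First row length: 5

5


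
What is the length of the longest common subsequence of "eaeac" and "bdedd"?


LCS of "eaeac" and "bdedd"
DP table:
           b    d    e    d    d
      0    0    0    0    0    0
  e   0    0    0    1    1    1
  a   0    0    0    1    1    1
  e   0    0    0    1    1    1
  a   0    0    0    1    1    1
  c   0    0    0    1    1    1
LCS length = dp[5][5] = 1

1


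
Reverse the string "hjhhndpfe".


Input: hjhhndpfe
Reading characters right to left:
  Position 8: 'e'
  Position 7: 'f'
  Position 6: 'p'
  Position 5: 'd'
  Position 4: 'n'
  Position 3: 'h'
  Position 2: 'h'
  Position 1: 'j'
  Position 0: 'h'
Reversed: efpdnhhjh

efpdnhhjh


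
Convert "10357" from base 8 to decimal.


Input: "10357" in base 8
Positional expansion:
  Digit '1' (value 1) x 8^4 = 4096
  Digit '0' (value 0) x 8^3 = 0
  Digit '3' (value 3) x 8^2 = 192
  Digit '5' (value 5) x 8^1 = 40
  Digit '7' (value 7) x 8^0 = 7
Sum = 4335

4335


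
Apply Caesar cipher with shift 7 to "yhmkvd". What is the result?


Caesar cipher: shift "yhmkvd" by 7
  'y' (pos 24) + 7 = pos 5 = 'f'
  'h' (pos 7) + 7 = pos 14 = 'o'
  'm' (pos 12) + 7 = pos 19 = 't'
  'k' (pos 10) + 7 = pos 17 = 'r'
  'v' (pos 21) + 7 = pos 2 = 'c'
  'd' (pos 3) + 7 = pos 10 = 'k'
Result: fotrck

fotrck


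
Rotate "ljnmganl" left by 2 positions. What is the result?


Input: "ljnmganl", rotate left by 2
First 2 characters: "lj"
Remaining characters: "nmganl"
Concatenate remaining + first: "nmganl" + "lj" = "nmganllj"

nmganllj


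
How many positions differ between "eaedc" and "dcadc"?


Comparing "eaedc" and "dcadc" position by position:
  Position 0: 'e' vs 'd' => DIFFER
  Position 1: 'a' vs 'c' => DIFFER
  Position 2: 'e' vs 'a' => DIFFER
  Position 3: 'd' vs 'd' => same
  Position 4: 'c' vs 'c' => same
Positions that differ: 3

3


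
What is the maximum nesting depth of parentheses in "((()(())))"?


Input: "((()(())))"
Tracking depth:
  Position 0 '(': depth becomes 1
  Position 1 '(': depth becomes 2
  Position 2 '(': depth becomes 3
  Position 3 ')': depth becomes 2
  Position 4 '(': depth becomes 3
  Position 5 '(': depth becomes 4
  Position 6 ')': depth becomes 3
  Position 7 ')': depth becomes 2
  Position 8 ')': depth becomes 1
  Position 9 ')': depth becomes 0
Maximum depth reached: 4

4


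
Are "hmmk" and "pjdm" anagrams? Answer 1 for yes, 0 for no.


Strings: "hmmk", "pjdm"
Sorted first:  hkmm
Sorted second: djmp
Differ at position 0: 'h' vs 'd' => not anagrams

0


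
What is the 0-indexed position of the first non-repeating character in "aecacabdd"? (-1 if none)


Input: aecacabdd
Character frequencies:
  'a': 3
  'b': 1
  'c': 2
  'd': 2
  'e': 1
Scanning left to right for freq == 1:
  Position 0 ('a'): freq=3, skip
  Position 1 ('e'): unique! => answer = 1

1


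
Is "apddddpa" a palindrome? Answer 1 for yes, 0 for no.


Input: apddddpa
Reversed: apddddpa
  Compare pos 0 ('a') with pos 7 ('a'): match
  Compare pos 1 ('p') with pos 6 ('p'): match
  Compare pos 2 ('d') with pos 5 ('d'): match
  Compare pos 3 ('d') with pos 4 ('d'): match
Result: palindrome

1


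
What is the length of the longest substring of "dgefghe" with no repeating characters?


Input: "dgefghe"
Sliding window (track last position of each char):
  Position 0 ('d'): window [0,0] length 1 -- new best
  Position 1 ('g'): window [0,1] length 2 -- new best
  Position 2 ('e'): window [0,2] length 3 -- new best
  Position 3 ('f'): window [0,3] length 4 -- new best
  Position 4 ('g'): repeat (last at 1), move window start to 2
  Position 4 ('g'): window [2,4] length 3
  Position 5 ('h'): window [2,5] length 4
  Position 6 ('e'): repeat (last at 2), move window start to 3
  Position 6 ('e'): window [3,6] length 4
Longest substring with no repeats: "dgef" with length 4

4


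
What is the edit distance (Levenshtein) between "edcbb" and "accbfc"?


Computing edit distance: "edcbb" -> "accbfc"
DP table:
           a    c    c    b    f    c
      0    1    2    3    4    5    6
  e   1    1    2    3    4    5    6
  d   2    2    2    3    4    5    6
  c   3    3    2    2    3    4    5
  b   4    4    3    3    2    3    4
  b   5    5    4    4    3    3    4
Edit distance = dp[5][6] = 4

4


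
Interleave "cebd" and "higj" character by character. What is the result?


Interleaving "cebd" and "higj":
  Position 0: 'c' from first, 'h' from second => "ch"
  Position 1: 'e' from first, 'i' from second => "ei"
  Position 2: 'b' from first, 'g' from second => "bg"
  Position 3: 'd' from first, 'j' from second => "dj"
Result: cheibgdj

cheibgdj


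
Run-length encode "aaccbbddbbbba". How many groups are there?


Input: aaccbbddbbbba
Scanning for consecutive runs:
  Group 1: 'a' x 2 (positions 0-1)
  Group 2: 'c' x 2 (positions 2-3)
  Group 3: 'b' x 2 (positions 4-5)
  Group 4: 'd' x 2 (positions 6-7)
  Group 5: 'b' x 4 (positions 8-11)
  Group 6: 'a' x 1 (positions 12-12)
Total groups: 6

6


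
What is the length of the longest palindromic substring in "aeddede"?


Input: "aeddede"
Checking substrings for palindromes:
  [1:5] "edde" (len 4) => palindrome
  [3:6] "ded" (len 3) => palindrome
  [4:7] "ede" (len 3) => palindrome
  [2:4] "dd" (len 2) => palindrome
Longest palindromic substring: "edde" with length 4

4


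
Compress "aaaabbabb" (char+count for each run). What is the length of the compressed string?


Input: aaaabbabb
Runs:
  'a' x 4 => "a4"
  'b' x 2 => "b2"
  'a' x 1 => "a1"
  'b' x 2 => "b2"
Compressed: "a4b2a1b2"
Compressed length: 8

8


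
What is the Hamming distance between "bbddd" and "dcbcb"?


Comparing "bbddd" and "dcbcb" position by position:
  Position 0: 'b' vs 'd' => differ
  Position 1: 'b' vs 'c' => differ
  Position 2: 'd' vs 'b' => differ
  Position 3: 'd' vs 'c' => differ
  Position 4: 'd' vs 'b' => differ
Total differences (Hamming distance): 5

5


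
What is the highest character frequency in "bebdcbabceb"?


Input: bebdcbabceb
Character counts:
  'a': 1
  'b': 5
  'c': 2
  'd': 1
  'e': 2
Maximum frequency: 5

5


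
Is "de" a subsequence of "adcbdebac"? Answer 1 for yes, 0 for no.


Check if "de" is a subsequence of "adcbdebac"
Greedy scan:
  Position 0 ('a'): no match needed
  Position 1 ('d'): matches sub[0] = 'd'
  Position 2 ('c'): no match needed
  Position 3 ('b'): no match needed
  Position 4 ('d'): no match needed
  Position 5 ('e'): matches sub[1] = 'e'
  Position 6 ('b'): no match needed
  Position 7 ('a'): no match needed
  Position 8 ('c'): no match needed
All 2 characters matched => is a subsequence

1


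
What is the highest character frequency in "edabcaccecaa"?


Input: edabcaccecaa
Character counts:
  'a': 4
  'b': 1
  'c': 4
  'd': 1
  'e': 2
Maximum frequency: 4

4


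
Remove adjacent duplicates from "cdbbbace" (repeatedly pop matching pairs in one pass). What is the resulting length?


Input: cdbbbace
Stack-based adjacent duplicate removal:
  Read 'c': push. Stack: c
  Read 'd': push. Stack: cd
  Read 'b': push. Stack: cdb
  Read 'b': matches stack top 'b' => pop. Stack: cd
  Read 'b': push. Stack: cdb
  Read 'a': push. Stack: cdba
  Read 'c': push. Stack: cdbac
  Read 'e': push. Stack: cdbace
Final stack: "cdbace" (length 6)

6


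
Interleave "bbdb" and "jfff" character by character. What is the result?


Interleaving "bbdb" and "jfff":
  Position 0: 'b' from first, 'j' from second => "bj"
  Position 1: 'b' from first, 'f' from second => "bf"
  Position 2: 'd' from first, 'f' from second => "df"
  Position 3: 'b' from first, 'f' from second => "bf"
Result: bjbfdfbf

bjbfdfbf


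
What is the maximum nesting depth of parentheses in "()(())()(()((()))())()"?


Input: "()(())()(()((()))())()"
Tracking depth:
  Position 0 '(': depth becomes 1
  Position 1 ')': depth becomes 0
  Position 2 '(': depth becomes 1
  Position 3 '(': depth becomes 2
  Position 4 ')': depth becomes 1
  Position 5 ')': depth becomes 0
  Position 6 '(': depth becomes 1
  Position 7 ')': depth becomes 0
  Position 8 '(': depth becomes 1
  Position 9 '(': depth becomes 2
  Position 10 ')': depth becomes 1
  Position 11 '(': depth becomes 2
  Position 12 '(': depth becomes 3
  Position 13 '(': depth becomes 4
  Position 14 ')': depth becomes 3
  Position 15 ')': depth becomes 2
  Position 16 ')': depth becomes 1
  Position 17 '(': depth becomes 2
  Position 18 ')': depth becomes 1
  Position 19 ')': depth becomes 0
  Position 20 '(': depth becomes 1
  Position 21 ')': depth becomes 0
Maximum depth reached: 4

4


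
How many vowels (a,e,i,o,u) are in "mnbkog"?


Input: mnbkog
Checking each character:
  'm' at position 0: consonant
  'n' at position 1: consonant
  'b' at position 2: consonant
  'k' at position 3: consonant
  'o' at position 4: vowel (running total: 1)
  'g' at position 5: consonant
Total vowels: 1

1


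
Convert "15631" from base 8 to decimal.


Input: "15631" in base 8
Positional expansion:
  Digit '1' (value 1) x 8^4 = 4096
  Digit '5' (value 5) x 8^3 = 2560
  Digit '6' (value 6) x 8^2 = 384
  Digit '3' (value 3) x 8^1 = 24
  Digit '1' (value 1) x 8^0 = 1
Sum = 7065

7065


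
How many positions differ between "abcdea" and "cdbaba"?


Comparing "abcdea" and "cdbaba" position by position:
  Position 0: 'a' vs 'c' => DIFFER
  Position 1: 'b' vs 'd' => DIFFER
  Position 2: 'c' vs 'b' => DIFFER
  Position 3: 'd' vs 'a' => DIFFER
  Position 4: 'e' vs 'b' => DIFFER
  Position 5: 'a' vs 'a' => same
Positions that differ: 5

5


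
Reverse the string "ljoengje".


Input: ljoengje
Reading characters right to left:
  Position 7: 'e'
  Position 6: 'j'
  Position 5: 'g'
  Position 4: 'n'
  Position 3: 'e'
  Position 2: 'o'
  Position 1: 'j'
  Position 0: 'l'
Reversed: ejgneojl

ejgneojl


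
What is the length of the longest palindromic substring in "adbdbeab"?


Input: "adbdbeab"
Checking substrings for palindromes:
  [1:4] "dbd" (len 3) => palindrome
  [2:5] "bdb" (len 3) => palindrome
Longest palindromic substring: "dbd" with length 3

3


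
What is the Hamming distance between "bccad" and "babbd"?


Comparing "bccad" and "babbd" position by position:
  Position 0: 'b' vs 'b' => same
  Position 1: 'c' vs 'a' => differ
  Position 2: 'c' vs 'b' => differ
  Position 3: 'a' vs 'b' => differ
  Position 4: 'd' vs 'd' => same
Total differences (Hamming distance): 3

3


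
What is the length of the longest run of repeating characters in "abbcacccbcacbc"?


Input: "abbcacccbcacbc"
Scanning for longest run:
  Position 1 ('b'): new char, reset run to 1
  Position 2 ('b'): continues run of 'b', length=2
  Position 3 ('c'): new char, reset run to 1
  Position 4 ('a'): new char, reset run to 1
  Position 5 ('c'): new char, reset run to 1
  Position 6 ('c'): continues run of 'c', length=2
  Position 7 ('c'): continues run of 'c', length=3
  Position 8 ('b'): new char, reset run to 1
  Position 9 ('c'): new char, reset run to 1
  Position 10 ('a'): new char, reset run to 1
  Position 11 ('c'): new char, reset run to 1
  Position 12 ('b'): new char, reset run to 1
  Position 13 ('c'): new char, reset run to 1
Longest run: 'c' with length 3

3


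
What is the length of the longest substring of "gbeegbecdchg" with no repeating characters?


Input: "gbeegbecdchg"
Sliding window (track last position of each char):
  Position 0 ('g'): window [0,0] length 1 -- new best
  Position 1 ('b'): window [0,1] length 2 -- new best
  Position 2 ('e'): window [0,2] length 3 -- new best
  Position 3 ('e'): repeat (last at 2), move window start to 3
  Position 3 ('e'): window [3,3] length 1
  Position 4 ('g'): window [3,4] length 2
  Position 5 ('b'): window [3,5] length 3
  Position 6 ('e'): repeat (last at 3), move window start to 4
  Position 6 ('e'): window [4,6] length 3
  Position 7 ('c'): window [4,7] length 4 -- new best
  Position 8 ('d'): window [4,8] length 5 -- new best
  Position 9 ('c'): repeat (last at 7), move window start to 8
  Position 9 ('c'): window [8,9] length 2
  Position 10 ('h'): window [8,10] length 3
  Position 11 ('g'): window [8,11] length 4
Longest substring with no repeats: "gbecd" with length 5

5


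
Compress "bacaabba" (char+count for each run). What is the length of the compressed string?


Input: bacaabba
Runs:
  'b' x 1 => "b1"
  'a' x 1 => "a1"
  'c' x 1 => "c1"
  'a' x 2 => "a2"
  'b' x 2 => "b2"
  'a' x 1 => "a1"
Compressed: "b1a1c1a2b2a1"
Compressed length: 12

12


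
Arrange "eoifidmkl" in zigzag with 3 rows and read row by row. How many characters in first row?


Zigzag "eoifidmkl" into 3 rows:
Placing characters:
  'e' => row 0
  'o' => row 1
  'i' => row 2
  'f' => row 1
  'i' => row 0
  'd' => row 1
  'm' => row 2
  'k' => row 1
  'l' => row 0
Rows:
  Row 0: "eil"
  Row 1: "ofdk"
  Row 2: "im"
First row length: 3

3


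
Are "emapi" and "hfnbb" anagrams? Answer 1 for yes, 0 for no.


Strings: "emapi", "hfnbb"
Sorted first:  aeimp
Sorted second: bbfhn
Differ at position 0: 'a' vs 'b' => not anagrams

0


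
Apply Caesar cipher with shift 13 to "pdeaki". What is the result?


Caesar cipher: shift "pdeaki" by 13
  'p' (pos 15) + 13 = pos 2 = 'c'
  'd' (pos 3) + 13 = pos 16 = 'q'
  'e' (pos 4) + 13 = pos 17 = 'r'
  'a' (pos 0) + 13 = pos 13 = 'n'
  'k' (pos 10) + 13 = pos 23 = 'x'
  'i' (pos 8) + 13 = pos 21 = 'v'
Result: cqrnxv

cqrnxv


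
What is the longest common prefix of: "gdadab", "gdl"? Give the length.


Words: gdadab, gdl
  Position 0: all 'g' => match
  Position 1: all 'd' => match
  Position 2: ('a', 'l') => mismatch, stop
LCP = "gd" (length 2)

2


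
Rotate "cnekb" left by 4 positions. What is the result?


Input: "cnekb", rotate left by 4
First 4 characters: "cnek"
Remaining characters: "b"
Concatenate remaining + first: "b" + "cnek" = "bcnek"

bcnek


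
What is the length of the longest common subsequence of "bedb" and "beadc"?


LCS of "bedb" and "beadc"
DP table:
           b    e    a    d    c
      0    0    0    0    0    0
  b   0    1    1    1    1    1
  e   0    1    2    2    2    2
  d   0    1    2    2    3    3
  b   0    1    2    2    3    3
LCS length = dp[4][5] = 3

3


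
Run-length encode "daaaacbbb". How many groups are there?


Input: daaaacbbb
Scanning for consecutive runs:
  Group 1: 'd' x 1 (positions 0-0)
  Group 2: 'a' x 4 (positions 1-4)
  Group 3: 'c' x 1 (positions 5-5)
  Group 4: 'b' x 3 (positions 6-8)
Total groups: 4

4


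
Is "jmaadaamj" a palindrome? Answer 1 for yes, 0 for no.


Input: jmaadaamj
Reversed: jmaadaamj
  Compare pos 0 ('j') with pos 8 ('j'): match
  Compare pos 1 ('m') with pos 7 ('m'): match
  Compare pos 2 ('a') with pos 6 ('a'): match
  Compare pos 3 ('a') with pos 5 ('a'): match
Result: palindrome

1


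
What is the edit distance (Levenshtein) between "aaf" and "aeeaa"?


Computing edit distance: "aaf" -> "aeeaa"
DP table:
           a    e    e    a    a
      0    1    2    3    4    5
  a   1    0    1    2    3    4
  a   2    1    1    2    2    3
  f   3    2    2    2    3    3
Edit distance = dp[3][5] = 3

3


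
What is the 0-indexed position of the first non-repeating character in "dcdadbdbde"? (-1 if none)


Input: dcdadbdbde
Character frequencies:
  'a': 1
  'b': 2
  'c': 1
  'd': 5
  'e': 1
Scanning left to right for freq == 1:
  Position 0 ('d'): freq=5, skip
  Position 1 ('c'): unique! => answer = 1

1


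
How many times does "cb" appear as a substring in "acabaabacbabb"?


Searching for "cb" in "acabaabacbabb"
Scanning each position:
  Position 0: "ac" => no
  Position 1: "ca" => no
  Position 2: "ab" => no
  Position 3: "ba" => no
  Position 4: "aa" => no
  Position 5: "ab" => no
  Position 6: "ba" => no
  Position 7: "ac" => no
  Position 8: "cb" => MATCH
  Position 9: "ba" => no
  Position 10: "ab" => no
  Position 11: "bb" => no
Total occurrences: 1

1


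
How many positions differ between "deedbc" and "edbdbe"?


Comparing "deedbc" and "edbdbe" position by position:
  Position 0: 'd' vs 'e' => DIFFER
  Position 1: 'e' vs 'd' => DIFFER
  Position 2: 'e' vs 'b' => DIFFER
  Position 3: 'd' vs 'd' => same
  Position 4: 'b' vs 'b' => same
  Position 5: 'c' vs 'e' => DIFFER
Positions that differ: 4

4


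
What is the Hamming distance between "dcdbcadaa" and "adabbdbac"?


Comparing "dcdbcadaa" and "adabbdbac" position by position:
  Position 0: 'd' vs 'a' => differ
  Position 1: 'c' vs 'd' => differ
  Position 2: 'd' vs 'a' => differ
  Position 3: 'b' vs 'b' => same
  Position 4: 'c' vs 'b' => differ
  Position 5: 'a' vs 'd' => differ
  Position 6: 'd' vs 'b' => differ
  Position 7: 'a' vs 'a' => same
  Position 8: 'a' vs 'c' => differ
Total differences (Hamming distance): 7

7


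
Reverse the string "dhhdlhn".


Input: dhhdlhn
Reading characters right to left:
  Position 6: 'n'
  Position 5: 'h'
  Position 4: 'l'
  Position 3: 'd'
  Position 2: 'h'
  Position 1: 'h'
  Position 0: 'd'
Reversed: nhldhhd

nhldhhd


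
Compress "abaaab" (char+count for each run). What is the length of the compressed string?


Input: abaaab
Runs:
  'a' x 1 => "a1"
  'b' x 1 => "b1"
  'a' x 3 => "a3"
  'b' x 1 => "b1"
Compressed: "a1b1a3b1"
Compressed length: 8

8


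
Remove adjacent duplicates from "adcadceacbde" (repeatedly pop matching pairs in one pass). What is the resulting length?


Input: adcadceacbde
Stack-based adjacent duplicate removal:
  Read 'a': push. Stack: a
  Read 'd': push. Stack: ad
  Read 'c': push. Stack: adc
  Read 'a': push. Stack: adca
  Read 'd': push. Stack: adcad
  Read 'c': push. Stack: adcadc
  Read 'e': push. Stack: adcadce
  Read 'a': push. Stack: adcadcea
  Read 'c': push. Stack: adcadceac
  Read 'b': push. Stack: adcadceacb
  Read 'd': push. Stack: adcadceacbd
  Read 'e': push. Stack: adcadceacbde
Final stack: "adcadceacbde" (length 12)

12


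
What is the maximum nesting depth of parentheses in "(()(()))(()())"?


Input: "(()(()))(()())"
Tracking depth:
  Position 0 '(': depth becomes 1
  Position 1 '(': depth becomes 2
  Position 2 ')': depth becomes 1
  Position 3 '(': depth becomes 2
  Position 4 '(': depth becomes 3
  Position 5 ')': depth becomes 2
  Position 6 ')': depth becomes 1
  Position 7 ')': depth becomes 0
  Position 8 '(': depth becomes 1
  Position 9 '(': depth becomes 2
  Position 10 ')': depth becomes 1
  Position 11 '(': depth becomes 2
  Position 12 ')': depth becomes 1
  Position 13 ')': depth becomes 0
Maximum depth reached: 3

3


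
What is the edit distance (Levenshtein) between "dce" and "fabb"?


Computing edit distance: "dce" -> "fabb"
DP table:
           f    a    b    b
      0    1    2    3    4
  d   1    1    2    3    4
  c   2    2    2    3    4
  e   3    3    3    3    4
Edit distance = dp[3][4] = 4

4


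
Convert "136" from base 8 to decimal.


Input: "136" in base 8
Positional expansion:
  Digit '1' (value 1) x 8^2 = 64
  Digit '3' (value 3) x 8^1 = 24
  Digit '6' (value 6) x 8^0 = 6
Sum = 94

94


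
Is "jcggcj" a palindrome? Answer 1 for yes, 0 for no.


Input: jcggcj
Reversed: jcggcj
  Compare pos 0 ('j') with pos 5 ('j'): match
  Compare pos 1 ('c') with pos 4 ('c'): match
  Compare pos 2 ('g') with pos 3 ('g'): match
Result: palindrome

1


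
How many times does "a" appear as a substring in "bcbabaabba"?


Searching for "a" in "bcbabaabba"
Scanning each position:
  Position 0: "b" => no
  Position 1: "c" => no
  Position 2: "b" => no
  Position 3: "a" => MATCH
  Position 4: "b" => no
  Position 5: "a" => MATCH
  Position 6: "a" => MATCH
  Position 7: "b" => no
  Position 8: "b" => no
  Position 9: "a" => MATCH
Total occurrences: 4

4


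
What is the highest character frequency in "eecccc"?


Input: eecccc
Character counts:
  'c': 4
  'e': 2
Maximum frequency: 4

4


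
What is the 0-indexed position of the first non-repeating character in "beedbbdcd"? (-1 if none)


Input: beedbbdcd
Character frequencies:
  'b': 3
  'c': 1
  'd': 3
  'e': 2
Scanning left to right for freq == 1:
  Position 0 ('b'): freq=3, skip
  Position 1 ('e'): freq=2, skip
  Position 2 ('e'): freq=2, skip
  Position 3 ('d'): freq=3, skip
  Position 4 ('b'): freq=3, skip
  Position 5 ('b'): freq=3, skip
  Position 6 ('d'): freq=3, skip
  Position 7 ('c'): unique! => answer = 7

7


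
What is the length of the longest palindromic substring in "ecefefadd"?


Input: "ecefefadd"
Checking substrings for palindromes:
  [0:3] "ece" (len 3) => palindrome
  [2:5] "efe" (len 3) => palindrome
  [3:6] "fef" (len 3) => palindrome
  [7:9] "dd" (len 2) => palindrome
Longest palindromic substring: "ece" with length 3

3


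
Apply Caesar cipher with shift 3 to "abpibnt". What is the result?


Caesar cipher: shift "abpibnt" by 3
  'a' (pos 0) + 3 = pos 3 = 'd'
  'b' (pos 1) + 3 = pos 4 = 'e'
  'p' (pos 15) + 3 = pos 18 = 's'
  'i' (pos 8) + 3 = pos 11 = 'l'
  'b' (pos 1) + 3 = pos 4 = 'e'
  'n' (pos 13) + 3 = pos 16 = 'q'
  't' (pos 19) + 3 = pos 22 = 'w'
Result: desleqw

desleqw


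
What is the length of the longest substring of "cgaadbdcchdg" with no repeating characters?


Input: "cgaadbdcchdg"
Sliding window (track last position of each char):
  Position 0 ('c'): window [0,0] length 1 -- new best
  Position 1 ('g'): window [0,1] length 2 -- new best
  Position 2 ('a'): window [0,2] length 3 -- new best
  Position 3 ('a'): repeat (last at 2), move window start to 3
  Position 3 ('a'): window [3,3] length 1
  Position 4 ('d'): window [3,4] length 2
  Position 5 ('b'): window [3,5] length 3
  Position 6 ('d'): repeat (last at 4), move window start to 5
  Position 6 ('d'): window [5,6] length 2
  Position 7 ('c'): window [5,7] length 3
  Position 8 ('c'): repeat (last at 7), move window start to 8
  Position 8 ('c'): window [8,8] length 1
  Position 9 ('h'): window [8,9] length 2
  Position 10 ('d'): window [8,10] length 3
  Position 11 ('g'): window [8,11] length 4 -- new best
Longest substring with no repeats: "chdg" with length 4

4


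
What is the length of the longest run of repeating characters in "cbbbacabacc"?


Input: "cbbbacabacc"
Scanning for longest run:
  Position 1 ('b'): new char, reset run to 1
  Position 2 ('b'): continues run of 'b', length=2
  Position 3 ('b'): continues run of 'b', length=3
  Position 4 ('a'): new char, reset run to 1
  Position 5 ('c'): new char, reset run to 1
  Position 6 ('a'): new char, reset run to 1
  Position 7 ('b'): new char, reset run to 1
  Position 8 ('a'): new char, reset run to 1
  Position 9 ('c'): new char, reset run to 1
  Position 10 ('c'): continues run of 'c', length=2
Longest run: 'b' with length 3

3


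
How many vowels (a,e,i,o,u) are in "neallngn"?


Input: neallngn
Checking each character:
  'n' at position 0: consonant
  'e' at position 1: vowel (running total: 1)
  'a' at position 2: vowel (running total: 2)
  'l' at position 3: consonant
  'l' at position 4: consonant
  'n' at position 5: consonant
  'g' at position 6: consonant
  'n' at position 7: consonant
Total vowels: 2

2


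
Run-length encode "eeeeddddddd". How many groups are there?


Input: eeeeddddddd
Scanning for consecutive runs:
  Group 1: 'e' x 4 (positions 0-3)
  Group 2: 'd' x 7 (positions 4-10)
Total groups: 2

2


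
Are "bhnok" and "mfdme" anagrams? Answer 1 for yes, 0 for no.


Strings: "bhnok", "mfdme"
Sorted first:  bhkno
Sorted second: defmm
Differ at position 0: 'b' vs 'd' => not anagrams

0


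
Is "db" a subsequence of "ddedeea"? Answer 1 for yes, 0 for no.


Check if "db" is a subsequence of "ddedeea"
Greedy scan:
  Position 0 ('d'): matches sub[0] = 'd'
  Position 1 ('d'): no match needed
  Position 2 ('e'): no match needed
  Position 3 ('d'): no match needed
  Position 4 ('e'): no match needed
  Position 5 ('e'): no match needed
  Position 6 ('a'): no match needed
Only matched 1/2 characters => not a subsequence

0


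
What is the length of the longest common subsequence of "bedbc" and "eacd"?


LCS of "bedbc" and "eacd"
DP table:
           e    a    c    d
      0    0    0    0    0
  b   0    0    0    0    0
  e   0    1    1    1    1
  d   0    1    1    1    2
  b   0    1    1    1    2
  c   0    1    1    2    2
LCS length = dp[5][4] = 2

2


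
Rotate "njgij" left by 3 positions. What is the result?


Input: "njgij", rotate left by 3
First 3 characters: "njg"
Remaining characters: "ij"
Concatenate remaining + first: "ij" + "njg" = "ijnjg"

ijnjg


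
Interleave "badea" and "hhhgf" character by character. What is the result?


Interleaving "badea" and "hhhgf":
  Position 0: 'b' from first, 'h' from second => "bh"
  Position 1: 'a' from first, 'h' from second => "ah"
  Position 2: 'd' from first, 'h' from second => "dh"
  Position 3: 'e' from first, 'g' from second => "eg"
  Position 4: 'a' from first, 'f' from second => "af"
Result: bhahdhegaf

bhahdhegaf


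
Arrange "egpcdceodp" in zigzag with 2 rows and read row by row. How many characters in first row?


Zigzag "egpcdceodp" into 2 rows:
Placing characters:
  'e' => row 0
  'g' => row 1
  'p' => row 0
  'c' => row 1
  'd' => row 0
  'c' => row 1
  'e' => row 0
  'o' => row 1
  'd' => row 0
  'p' => row 1
Rows:
  Row 0: "epded"
  Row 1: "gccop"
First row length: 5

5


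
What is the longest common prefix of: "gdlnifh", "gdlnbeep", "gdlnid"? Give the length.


Words: gdlnifh, gdlnbeep, gdlnid
  Position 0: all 'g' => match
  Position 1: all 'd' => match
  Position 2: all 'l' => match
  Position 3: all 'n' => match
  Position 4: ('i', 'b', 'i') => mismatch, stop
LCP = "gdln" (length 4)

4


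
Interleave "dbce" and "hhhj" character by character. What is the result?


Interleaving "dbce" and "hhhj":
  Position 0: 'd' from first, 'h' from second => "dh"
  Position 1: 'b' from first, 'h' from second => "bh"
  Position 2: 'c' from first, 'h' from second => "ch"
  Position 3: 'e' from first, 'j' from second => "ej"
Result: dhbhchej

dhbhchej


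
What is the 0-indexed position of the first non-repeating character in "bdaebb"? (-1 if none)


Input: bdaebb
Character frequencies:
  'a': 1
  'b': 3
  'd': 1
  'e': 1
Scanning left to right for freq == 1:
  Position 0 ('b'): freq=3, skip
  Position 1 ('d'): unique! => answer = 1

1


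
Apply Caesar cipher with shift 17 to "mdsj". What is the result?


Caesar cipher: shift "mdsj" by 17
  'm' (pos 12) + 17 = pos 3 = 'd'
  'd' (pos 3) + 17 = pos 20 = 'u'
  's' (pos 18) + 17 = pos 9 = 'j'
  'j' (pos 9) + 17 = pos 0 = 'a'
Result: duja

duja


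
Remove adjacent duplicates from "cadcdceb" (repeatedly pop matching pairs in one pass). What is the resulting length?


Input: cadcdceb
Stack-based adjacent duplicate removal:
  Read 'c': push. Stack: c
  Read 'a': push. Stack: ca
  Read 'd': push. Stack: cad
  Read 'c': push. Stack: cadc
  Read 'd': push. Stack: cadcd
  Read 'c': push. Stack: cadcdc
  Read 'e': push. Stack: cadcdce
  Read 'b': push. Stack: cadcdceb
Final stack: "cadcdceb" (length 8)

8


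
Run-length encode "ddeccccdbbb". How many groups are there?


Input: ddeccccdbbb
Scanning for consecutive runs:
  Group 1: 'd' x 2 (positions 0-1)
  Group 2: 'e' x 1 (positions 2-2)
  Group 3: 'c' x 4 (positions 3-6)
  Group 4: 'd' x 1 (positions 7-7)
  Group 5: 'b' x 3 (positions 8-10)
Total groups: 5

5


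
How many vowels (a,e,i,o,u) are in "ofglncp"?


Input: ofglncp
Checking each character:
  'o' at position 0: vowel (running total: 1)
  'f' at position 1: consonant
  'g' at position 2: consonant
  'l' at position 3: consonant
  'n' at position 4: consonant
  'c' at position 5: consonant
  'p' at position 6: consonant
Total vowels: 1

1


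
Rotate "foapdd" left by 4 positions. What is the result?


Input: "foapdd", rotate left by 4
First 4 characters: "foap"
Remaining characters: "dd"
Concatenate remaining + first: "dd" + "foap" = "ddfoap"

ddfoap


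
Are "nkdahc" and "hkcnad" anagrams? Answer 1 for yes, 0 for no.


Strings: "nkdahc", "hkcnad"
Sorted first:  acdhkn
Sorted second: acdhkn
Sorted forms match => anagrams

1


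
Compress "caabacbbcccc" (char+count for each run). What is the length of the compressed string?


Input: caabacbbcccc
Runs:
  'c' x 1 => "c1"
  'a' x 2 => "a2"
  'b' x 1 => "b1"
  'a' x 1 => "a1"
  'c' x 1 => "c1"
  'b' x 2 => "b2"
  'c' x 4 => "c4"
Compressed: "c1a2b1a1c1b2c4"
Compressed length: 14

14


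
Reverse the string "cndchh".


Input: cndchh
Reading characters right to left:
  Position 5: 'h'
  Position 4: 'h'
  Position 3: 'c'
  Position 2: 'd'
  Position 1: 'n'
  Position 0: 'c'
Reversed: hhcdnc

hhcdnc


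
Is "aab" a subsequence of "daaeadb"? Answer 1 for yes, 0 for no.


Check if "aab" is a subsequence of "daaeadb"
Greedy scan:
  Position 0 ('d'): no match needed
  Position 1 ('a'): matches sub[0] = 'a'
  Position 2 ('a'): matches sub[1] = 'a'
  Position 3 ('e'): no match needed
  Position 4 ('a'): no match needed
  Position 5 ('d'): no match needed
  Position 6 ('b'): matches sub[2] = 'b'
All 3 characters matched => is a subsequence

1


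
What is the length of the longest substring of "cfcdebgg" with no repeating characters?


Input: "cfcdebgg"
Sliding window (track last position of each char):
  Position 0 ('c'): window [0,0] length 1 -- new best
  Position 1 ('f'): window [0,1] length 2 -- new best
  Position 2 ('c'): repeat (last at 0), move window start to 1
  Position 2 ('c'): window [1,2] length 2
  Position 3 ('d'): window [1,3] length 3 -- new best
  Position 4 ('e'): window [1,4] length 4 -- new best
  Position 5 ('b'): window [1,5] length 5 -- new best
  Position 6 ('g'): window [1,6] length 6 -- new best
  Position 7 ('g'): repeat (last at 6), move window start to 7
  Position 7 ('g'): window [7,7] length 1
Longest substring with no repeats: "fcdebg" with length 6

6


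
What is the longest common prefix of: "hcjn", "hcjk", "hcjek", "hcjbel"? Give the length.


Words: hcjn, hcjk, hcjek, hcjbel
  Position 0: all 'h' => match
  Position 1: all 'c' => match
  Position 2: all 'j' => match
  Position 3: ('n', 'k', 'e', 'b') => mismatch, stop
LCP = "hcj" (length 3)

3


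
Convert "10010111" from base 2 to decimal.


Input: "10010111" in base 2
Positional expansion:
  Digit '1' (value 1) x 2^7 = 128
  Digit '0' (value 0) x 2^6 = 0
  Digit '0' (value 0) x 2^5 = 0
  Digit '1' (value 1) x 2^4 = 16
  Digit '0' (value 0) x 2^3 = 0
  Digit '1' (value 1) x 2^2 = 4
  Digit '1' (value 1) x 2^1 = 2
  Digit '1' (value 1) x 2^0 = 1
Sum = 151

151


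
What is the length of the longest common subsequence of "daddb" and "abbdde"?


LCS of "daddb" and "abbdde"
DP table:
           a    b    b    d    d    e
      0    0    0    0    0    0    0
  d   0    0    0    0    1    1    1
  a   0    1    1    1    1    1    1
  d   0    1    1    1    2    2    2
  d   0    1    1    1    2    3    3
  b   0    1    2    2    2    3    3
LCS length = dp[5][6] = 3

3


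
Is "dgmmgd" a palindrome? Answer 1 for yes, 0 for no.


Input: dgmmgd
Reversed: dgmmgd
  Compare pos 0 ('d') with pos 5 ('d'): match
  Compare pos 1 ('g') with pos 4 ('g'): match
  Compare pos 2 ('m') with pos 3 ('m'): match
Result: palindrome

1


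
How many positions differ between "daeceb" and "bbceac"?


Comparing "daeceb" and "bbceac" position by position:
  Position 0: 'd' vs 'b' => DIFFER
  Position 1: 'a' vs 'b' => DIFFER
  Position 2: 'e' vs 'c' => DIFFER
  Position 3: 'c' vs 'e' => DIFFER
  Position 4: 'e' vs 'a' => DIFFER
  Position 5: 'b' vs 'c' => DIFFER
Positions that differ: 6

6


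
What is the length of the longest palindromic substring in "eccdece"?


Input: "eccdece"
Checking substrings for palindromes:
  [4:7] "ece" (len 3) => palindrome
  [1:3] "cc" (len 2) => palindrome
Longest palindromic substring: "ece" with length 3

3


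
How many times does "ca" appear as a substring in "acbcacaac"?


Searching for "ca" in "acbcacaac"
Scanning each position:
  Position 0: "ac" => no
  Position 1: "cb" => no
  Position 2: "bc" => no
  Position 3: "ca" => MATCH
  Position 4: "ac" => no
  Position 5: "ca" => MATCH
  Position 6: "aa" => no
  Position 7: "ac" => no
Total occurrences: 2

2


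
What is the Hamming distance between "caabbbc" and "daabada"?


Comparing "caabbbc" and "daabada" position by position:
  Position 0: 'c' vs 'd' => differ
  Position 1: 'a' vs 'a' => same
  Position 2: 'a' vs 'a' => same
  Position 3: 'b' vs 'b' => same
  Position 4: 'b' vs 'a' => differ
  Position 5: 'b' vs 'd' => differ
  Position 6: 'c' vs 'a' => differ
Total differences (Hamming distance): 4

4


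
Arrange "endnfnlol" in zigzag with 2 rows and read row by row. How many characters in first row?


Zigzag "endnfnlol" into 2 rows:
Placing characters:
  'e' => row 0
  'n' => row 1
  'd' => row 0
  'n' => row 1
  'f' => row 0
  'n' => row 1
  'l' => row 0
  'o' => row 1
  'l' => row 0
Rows:
  Row 0: "edfll"
  Row 1: "nnno"
First row length: 5

5


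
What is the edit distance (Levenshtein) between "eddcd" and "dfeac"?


Computing edit distance: "eddcd" -> "dfeac"
DP table:
           d    f    e    a    c
      0    1    2    3    4    5
  e   1    1    2    2    3    4
  d   2    1    2    3    3    4
  d   3    2    2    3    4    4
  c   4    3    3    3    4    4
  d   5    4    4    4    4    5
Edit distance = dp[5][5] = 5

5


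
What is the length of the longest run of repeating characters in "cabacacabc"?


Input: "cabacacabc"
Scanning for longest run:
  Position 1 ('a'): new char, reset run to 1
  Position 2 ('b'): new char, reset run to 1
  Position 3 ('a'): new char, reset run to 1
  Position 4 ('c'): new char, reset run to 1
  Position 5 ('a'): new char, reset run to 1
  Position 6 ('c'): new char, reset run to 1
  Position 7 ('a'): new char, reset run to 1
  Position 8 ('b'): new char, reset run to 1
  Position 9 ('c'): new char, reset run to 1
Longest run: 'c' with length 1

1


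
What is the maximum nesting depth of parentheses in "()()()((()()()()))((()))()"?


Input: "()()()((()()()()))((()))()"
Tracking depth:
  Position 0 '(': depth becomes 1
  Position 1 ')': depth becomes 0
  Position 2 '(': depth becomes 1
  Position 3 ')': depth becomes 0
  Position 4 '(': depth becomes 1
  Position 5 ')': depth becomes 0
  Position 6 '(': depth becomes 1
  Position 7 '(': depth becomes 2
  Position 8 '(': depth becomes 3
  Position 9 ')': depth becomes 2
  Position 10 '(': depth becomes 3
  Position 11 ')': depth becomes 2
  Position 12 '(': depth becomes 3
  Position 13 ')': depth becomes 2
  Position 14 '(': depth becomes 3
  Position 15 ')': depth becomes 2
  Position 16 ')': depth becomes 1
  Position 17 ')': depth becomes 0
  Position 18 '(': depth becomes 1
  Position 19 '(': depth becomes 2
  Position 20 '(': depth becomes 3
  Position 21 ')': depth becomes 2
  Position 22 ')': depth becomes 1
  Position 23 ')': depth becomes 0
  Position 24 '(': depth becomes 1
  Position 25 ')': depth becomes 0
Maximum depth reached: 3

3
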